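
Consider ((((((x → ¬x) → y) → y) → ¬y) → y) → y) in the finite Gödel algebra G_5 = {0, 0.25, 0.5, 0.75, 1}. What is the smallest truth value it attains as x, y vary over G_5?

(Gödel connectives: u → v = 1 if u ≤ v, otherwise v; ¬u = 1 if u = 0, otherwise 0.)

0.25

The minimum is attained at x = 0, y = 0.25:
  ¬x: Gödel ¬ of 0 = 1 (operand is 0)
  (x → ¬x): 0 ≤ 1, so result = 1
  ((x → ¬x) → y): 1 > 0.25, so result = 0.25
  (((x → ¬x) → y) → y): 0.25 ≤ 0.25, so result = 1
  ¬y: Gödel ¬ of 0.25 = 0 (operand ≠ 0)
  ((((x → ¬x) → y) → y) → ¬y): 1 > 0, so result = 0
  (((((x → ¬x) → y) → y) → ¬y) → y): 0 ≤ 0.25, so result = 1
  ((((((x → ¬x) → y) → y) → ¬y) → y) → y): 1 > 0.25, so result = 0.25
Checking all 25 assignments confirms none give a value below 0.25.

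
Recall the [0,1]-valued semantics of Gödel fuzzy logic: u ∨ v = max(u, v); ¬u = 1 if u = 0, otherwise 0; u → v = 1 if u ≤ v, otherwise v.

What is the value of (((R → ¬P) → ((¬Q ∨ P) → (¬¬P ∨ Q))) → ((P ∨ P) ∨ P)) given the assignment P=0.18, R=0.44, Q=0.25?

0.18

¬P: Gödel ¬ of 0.18 = 0 (operand ≠ 0)
(R → ¬P): 0.44 > 0, so result = 0
¬Q: Gödel ¬ of 0.25 = 0 (operand ≠ 0)
(¬Q ∨ P) = max(0, 0.18) = 0.18
¬P: Gödel ¬ of 0.18 = 0 (operand ≠ 0)
¬¬P: Gödel ¬ of 0 = 1 (operand is 0)
(¬¬P ∨ Q) = max(1, 0.25) = 1
((¬Q ∨ P) → (¬¬P ∨ Q)): 0.18 ≤ 1, so result = 1
((R → ¬P) → ((¬Q ∨ P) → (¬¬P ∨ Q))): 0 ≤ 1, so result = 1
(P ∨ P) = max(0.18, 0.18) = 0.18
((P ∨ P) ∨ P) = max(0.18, 0.18) = 0.18
(((R → ¬P) → ((¬Q ∨ P) → (¬¬P ∨ Q))) → ((P ∨ P) ∨ P)): 1 > 0.18, so result = 0.18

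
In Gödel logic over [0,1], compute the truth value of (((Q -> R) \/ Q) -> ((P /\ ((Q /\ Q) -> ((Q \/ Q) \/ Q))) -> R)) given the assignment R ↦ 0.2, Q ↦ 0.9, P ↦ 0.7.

0.20

(Q -> R): 0.9 > 0.2, so result = 0.2
((Q -> R) \/ Q) = max(0.2, 0.9) = 0.9
(Q /\ Q) = min(0.9, 0.9) = 0.9
(Q \/ Q) = max(0.9, 0.9) = 0.9
((Q \/ Q) \/ Q) = max(0.9, 0.9) = 0.9
((Q /\ Q) -> ((Q \/ Q) \/ Q)): 0.9 ≤ 0.9, so result = 1
(P /\ ((Q /\ Q) -> ((Q \/ Q) \/ Q))) = min(0.7, 1) = 0.7
((P /\ ((Q /\ Q) -> ((Q \/ Q) \/ Q))) -> R): 0.7 > 0.2, so result = 0.2
(((Q -> R) \/ Q) -> ((P /\ ((Q /\ Q) -> ((Q \/ Q) \/ Q))) -> R)): 0.9 > 0.2, so result = 0.2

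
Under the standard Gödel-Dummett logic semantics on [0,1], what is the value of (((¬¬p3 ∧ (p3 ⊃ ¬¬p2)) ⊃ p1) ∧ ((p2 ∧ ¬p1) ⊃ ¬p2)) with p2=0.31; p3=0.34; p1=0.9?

¬p3: Gödel ¬ of 0.34 = 0 (operand ≠ 0)
¬¬p3: Gödel ¬ of 0 = 1 (operand is 0)
¬p2: Gödel ¬ of 0.31 = 0 (operand ≠ 0)
¬¬p2: Gödel ¬ of 0 = 1 (operand is 0)
(p3 ⊃ ¬¬p2): 0.34 ≤ 1, so result = 1
(¬¬p3 ∧ (p3 ⊃ ¬¬p2)) = min(1, 1) = 1
((¬¬p3 ∧ (p3 ⊃ ¬¬p2)) ⊃ p1): 1 > 0.9, so result = 0.9
¬p1: Gödel ¬ of 0.9 = 0 (operand ≠ 0)
(p2 ∧ ¬p1) = min(0.31, 0) = 0
¬p2: Gödel ¬ of 0.31 = 0 (operand ≠ 0)
((p2 ∧ ¬p1) ⊃ ¬p2): 0 ≤ 0, so result = 1
(((¬¬p3 ∧ (p3 ⊃ ¬¬p2)) ⊃ p1) ∧ ((p2 ∧ ¬p1) ⊃ ¬p2)) = min(0.9, 1) = 0.9

0.90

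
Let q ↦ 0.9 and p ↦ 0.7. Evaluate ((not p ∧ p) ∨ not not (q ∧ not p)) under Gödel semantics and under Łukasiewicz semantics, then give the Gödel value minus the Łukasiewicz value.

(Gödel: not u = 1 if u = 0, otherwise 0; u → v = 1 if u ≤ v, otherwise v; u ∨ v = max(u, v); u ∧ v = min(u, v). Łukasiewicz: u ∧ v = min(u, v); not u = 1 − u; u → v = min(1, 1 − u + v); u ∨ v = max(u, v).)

-0.30

Gödel evaluation:
  not p: Gödel ¬ of 0.7 = 0 (operand ≠ 0)
  (not p ∧ p) = min(0, 0.7) = 0
  not p: Gödel ¬ of 0.7 = 0 (operand ≠ 0)
  (q ∧ not p) = min(0.9, 0) = 0
  not (q ∧ not p): Gödel ¬ of 0 = 1 (operand is 0)
  not not (q ∧ not p): Gödel ¬ of 1 = 0 (operand ≠ 0)
  ((not p ∧ p) ∨ not not (q ∧ not p)) = max(0, 0) = 0
  Gödel value = 0
Łukasiewicz evaluation:
  not p: Łukasiewicz ¬ gives 1 − 0.7 = 0.3
  (not p ∧ p) = min(0.3, 0.7) = 0.3
  not p: Łukasiewicz ¬ gives 1 − 0.7 = 0.3
  (q ∧ not p) = min(0.9, 0.3) = 0.3
  not (q ∧ not p): Łukasiewicz ¬ gives 1 − 0.3 = 0.7
  not not (q ∧ not p): Łukasiewicz ¬ gives 1 − 0.7 = 0.3
  ((not p ∧ p) ∨ not not (q ∧ not p)) = max(0.3, 0.3) = 0.3
  Łukasiewicz value = 0.3
Difference: 0 − 0.3 = -0.30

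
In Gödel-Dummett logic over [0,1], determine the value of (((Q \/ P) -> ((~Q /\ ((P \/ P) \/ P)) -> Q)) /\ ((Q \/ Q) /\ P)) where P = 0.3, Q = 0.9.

(Q \/ P) = max(0.9, 0.3) = 0.9
~Q: Gödel ¬ of 0.9 = 0 (operand ≠ 0)
(P \/ P) = max(0.3, 0.3) = 0.3
((P \/ P) \/ P) = max(0.3, 0.3) = 0.3
(~Q /\ ((P \/ P) \/ P)) = min(0, 0.3) = 0
((~Q /\ ((P \/ P) \/ P)) -> Q): 0 ≤ 0.9, so result = 1
((Q \/ P) -> ((~Q /\ ((P \/ P) \/ P)) -> Q)): 0.9 ≤ 1, so result = 1
(Q \/ Q) = max(0.9, 0.9) = 0.9
((Q \/ Q) /\ P) = min(0.9, 0.3) = 0.3
(((Q \/ P) -> ((~Q /\ ((P \/ P) \/ P)) -> Q)) /\ ((Q \/ Q) /\ P)) = min(1, 0.3) = 0.3

0.30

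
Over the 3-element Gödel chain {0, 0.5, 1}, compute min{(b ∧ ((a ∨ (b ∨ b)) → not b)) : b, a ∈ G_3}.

The minimum is attained at b = 0, a = 0:
  (b ∨ b) = max(0, 0) = 0
  (a ∨ (b ∨ b)) = max(0, 0) = 0
  not b: Gödel ¬ of 0 = 1 (operand is 0)
  ((a ∨ (b ∨ b)) → not b): 0 ≤ 1, so result = 1
  (b ∧ ((a ∨ (b ∨ b)) → not b)) = min(0, 1) = 0
Checking all 9 assignments confirms none give a value below 0.00.

0.00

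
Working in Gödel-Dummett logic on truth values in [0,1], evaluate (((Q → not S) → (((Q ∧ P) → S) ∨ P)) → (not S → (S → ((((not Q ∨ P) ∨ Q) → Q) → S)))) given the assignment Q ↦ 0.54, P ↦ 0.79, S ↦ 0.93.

not S: Gödel ¬ of 0.93 = 0 (operand ≠ 0)
(Q → not S): 0.54 > 0, so result = 0
(Q ∧ P) = min(0.54, 0.79) = 0.54
((Q ∧ P) → S): 0.54 ≤ 0.93, so result = 1
(((Q ∧ P) → S) ∨ P) = max(1, 0.79) = 1
((Q → not S) → (((Q ∧ P) → S) ∨ P)): 0 ≤ 1, so result = 1
not S: Gödel ¬ of 0.93 = 0 (operand ≠ 0)
not Q: Gödel ¬ of 0.54 = 0 (operand ≠ 0)
(not Q ∨ P) = max(0, 0.79) = 0.79
((not Q ∨ P) ∨ Q) = max(0.79, 0.54) = 0.79
(((not Q ∨ P) ∨ Q) → Q): 0.79 > 0.54, so result = 0.54
((((not Q ∨ P) ∨ Q) → Q) → S): 0.54 ≤ 0.93, so result = 1
(S → ((((not Q ∨ P) ∨ Q) → Q) → S)): 0.93 ≤ 1, so result = 1
(not S → (S → ((((not Q ∨ P) ∨ Q) → Q) → S))): 0 ≤ 1, so result = 1
(((Q → not S) → (((Q ∧ P) → S) ∨ P)) → (not S → (S → ((((not Q ∨ P) ∨ Q) → Q) → S)))): 1 ≤ 1, so result = 1

1.00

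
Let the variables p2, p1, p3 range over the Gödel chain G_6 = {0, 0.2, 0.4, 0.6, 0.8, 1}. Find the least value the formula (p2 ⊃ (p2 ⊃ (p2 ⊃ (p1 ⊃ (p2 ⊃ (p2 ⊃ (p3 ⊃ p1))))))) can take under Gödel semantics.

Every assignment gives 1. For instance at p2 = 0, p1 = 0, p3 = 0:
  (p3 ⊃ p1): 0 ≤ 0, so result = 1
  (p2 ⊃ (p3 ⊃ p1)): 0 ≤ 1, so result = 1
  (p2 ⊃ (p2 ⊃ (p3 ⊃ p1))): 0 ≤ 1, so result = 1
  (p1 ⊃ (p2 ⊃ (p2 ⊃ (p3 ⊃ p1)))): 0 ≤ 1, so result = 1
  (p2 ⊃ (p1 ⊃ (p2 ⊃ (p2 ⊃ (p3 ⊃ p1))))): 0 ≤ 1, so result = 1
  (p2 ⊃ (p2 ⊃ (p1 ⊃ (p2 ⊃ (p2 ⊃ (p3 ⊃ p1)))))): 0 ≤ 1, so result = 1
  (p2 ⊃ (p2 ⊃ (p2 ⊃ (p1 ⊃ (p2 ⊃ (p2 ⊃ (p3 ⊃ p1))))))): 0 ≤ 1, so result = 1
All 216 assignments give value 1 — the formula is a G_6-tautology.

1.00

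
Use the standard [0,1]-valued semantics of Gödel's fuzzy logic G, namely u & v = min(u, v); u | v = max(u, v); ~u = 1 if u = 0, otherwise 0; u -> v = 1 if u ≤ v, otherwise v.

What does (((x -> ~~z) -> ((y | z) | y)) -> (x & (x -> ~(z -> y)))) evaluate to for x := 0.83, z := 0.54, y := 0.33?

~z: Gödel ¬ of 0.54 = 0 (operand ≠ 0)
~~z: Gödel ¬ of 0 = 1 (operand is 0)
(x -> ~~z): 0.83 ≤ 1, so result = 1
(y | z) = max(0.33, 0.54) = 0.54
((y | z) | y) = max(0.54, 0.33) = 0.54
((x -> ~~z) -> ((y | z) | y)): 1 > 0.54, so result = 0.54
(z -> y): 0.54 > 0.33, so result = 0.33
~(z -> y): Gödel ¬ of 0.33 = 0 (operand ≠ 0)
(x -> ~(z -> y)): 0.83 > 0, so result = 0
(x & (x -> ~(z -> y))) = min(0.83, 0) = 0
(((x -> ~~z) -> ((y | z) | y)) -> (x & (x -> ~(z -> y)))): 0.54 > 0, so result = 0

0.00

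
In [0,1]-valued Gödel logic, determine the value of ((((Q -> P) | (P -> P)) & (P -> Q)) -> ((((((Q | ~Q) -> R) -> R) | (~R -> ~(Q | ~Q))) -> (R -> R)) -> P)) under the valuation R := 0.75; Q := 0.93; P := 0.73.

0.73

(Q -> P): 0.93 > 0.73, so result = 0.73
(P -> P): 0.73 ≤ 0.73, so result = 1
((Q -> P) | (P -> P)) = max(0.73, 1) = 1
(P -> Q): 0.73 ≤ 0.93, so result = 1
(((Q -> P) | (P -> P)) & (P -> Q)) = min(1, 1) = 1
~Q: Gödel ¬ of 0.93 = 0 (operand ≠ 0)
(Q | ~Q) = max(0.93, 0) = 0.93
((Q | ~Q) -> R): 0.93 > 0.75, so result = 0.75
(((Q | ~Q) -> R) -> R): 0.75 ≤ 0.75, so result = 1
~R: Gödel ¬ of 0.75 = 0 (operand ≠ 0)
~Q: Gödel ¬ of 0.93 = 0 (operand ≠ 0)
(Q | ~Q) = max(0.93, 0) = 0.93
~(Q | ~Q): Gödel ¬ of 0.93 = 0 (operand ≠ 0)
(~R -> ~(Q | ~Q)): 0 ≤ 0, so result = 1
((((Q | ~Q) -> R) -> R) | (~R -> ~(Q | ~Q))) = max(1, 1) = 1
(R -> R): 0.75 ≤ 0.75, so result = 1
(((((Q | ~Q) -> R) -> R) | (~R -> ~(Q | ~Q))) -> (R -> R)): 1 ≤ 1, so result = 1
((((((Q | ~Q) -> R) -> R) | (~R -> ~(Q | ~Q))) -> (R -> R)) -> P): 1 > 0.73, so result = 0.73
((((Q -> P) | (P -> P)) & (P -> Q)) -> ((((((Q | ~Q) -> R) -> R) | (~R -> ~(Q | ~Q))) -> (R -> R)) -> P)): 1 > 0.73, so result = 0.73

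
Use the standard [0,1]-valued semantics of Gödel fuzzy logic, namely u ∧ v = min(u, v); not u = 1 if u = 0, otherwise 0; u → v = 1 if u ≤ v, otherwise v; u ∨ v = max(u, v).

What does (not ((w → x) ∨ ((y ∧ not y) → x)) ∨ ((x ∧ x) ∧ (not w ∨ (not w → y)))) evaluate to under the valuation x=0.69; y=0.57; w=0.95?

(w → x): 0.95 > 0.69, so result = 0.69
not y: Gödel ¬ of 0.57 = 0 (operand ≠ 0)
(y ∧ not y) = min(0.57, 0) = 0
((y ∧ not y) → x): 0 ≤ 0.69, so result = 1
((w → x) ∨ ((y ∧ not y) → x)) = max(0.69, 1) = 1
not ((w → x) ∨ ((y ∧ not y) → x)): Gödel ¬ of 1 = 0 (operand ≠ 0)
(x ∧ x) = min(0.69, 0.69) = 0.69
not w: Gödel ¬ of 0.95 = 0 (operand ≠ 0)
not w: Gödel ¬ of 0.95 = 0 (operand ≠ 0)
(not w → y): 0 ≤ 0.57, so result = 1
(not w ∨ (not w → y)) = max(0, 1) = 1
((x ∧ x) ∧ (not w ∨ (not w → y))) = min(0.69, 1) = 0.69
(not ((w → x) ∨ ((y ∧ not y) → x)) ∨ ((x ∧ x) ∧ (not w ∨ (not w → y)))) = max(0, 0.69) = 0.69

0.69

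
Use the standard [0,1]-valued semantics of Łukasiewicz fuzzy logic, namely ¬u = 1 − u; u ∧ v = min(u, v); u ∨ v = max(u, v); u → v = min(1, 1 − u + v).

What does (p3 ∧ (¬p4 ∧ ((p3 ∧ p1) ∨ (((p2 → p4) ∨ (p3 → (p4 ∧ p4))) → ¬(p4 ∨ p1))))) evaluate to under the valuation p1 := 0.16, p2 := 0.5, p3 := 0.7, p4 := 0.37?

0.63

¬p4: Łukasiewicz ¬ gives 1 − 0.37 = 0.63
(p3 ∧ p1) = min(0.7, 0.16) = 0.16
(p2 → p4): min(1, 1 − 0.5 + 0.37) = 0.87
(p4 ∧ p4) = min(0.37, 0.37) = 0.37
(p3 → (p4 ∧ p4)): min(1, 1 − 0.7 + 0.37) = 0.67
((p2 → p4) ∨ (p3 → (p4 ∧ p4))) = max(0.87, 0.67) = 0.87
(p4 ∨ p1) = max(0.37, 0.16) = 0.37
¬(p4 ∨ p1): Łukasiewicz ¬ gives 1 − 0.37 = 0.63
(((p2 → p4) ∨ (p3 → (p4 ∧ p4))) → ¬(p4 ∨ p1)): min(1, 1 − 0.87 + 0.63) = 0.76
((p3 ∧ p1) ∨ (((p2 → p4) ∨ (p3 → (p4 ∧ p4))) → ¬(p4 ∨ p1))) = max(0.16, 0.76) = 0.76
(¬p4 ∧ ((p3 ∧ p1) ∨ (((p2 → p4) ∨ (p3 → (p4 ∧ p4))) → ¬(p4 ∨ p1)))) = min(0.63, 0.76) = 0.63
(p3 ∧ (¬p4 ∧ ((p3 ∧ p1) ∨ (((p2 → p4) ∨ (p3 → (p4 ∧ p4))) → ¬(p4 ∨ p1))))) = min(0.7, 0.63) = 0.63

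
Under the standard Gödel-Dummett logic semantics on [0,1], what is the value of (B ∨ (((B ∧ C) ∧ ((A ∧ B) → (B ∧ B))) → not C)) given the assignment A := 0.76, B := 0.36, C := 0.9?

0.36

(B ∧ C) = min(0.36, 0.9) = 0.36
(A ∧ B) = min(0.76, 0.36) = 0.36
(B ∧ B) = min(0.36, 0.36) = 0.36
((A ∧ B) → (B ∧ B)): 0.36 ≤ 0.36, so result = 1
((B ∧ C) ∧ ((A ∧ B) → (B ∧ B))) = min(0.36, 1) = 0.36
not C: Gödel ¬ of 0.9 = 0 (operand ≠ 0)
(((B ∧ C) ∧ ((A ∧ B) → (B ∧ B))) → not C): 0.36 > 0, so result = 0
(B ∨ (((B ∧ C) ∧ ((A ∧ B) → (B ∧ B))) → not C)) = max(0.36, 0) = 0.36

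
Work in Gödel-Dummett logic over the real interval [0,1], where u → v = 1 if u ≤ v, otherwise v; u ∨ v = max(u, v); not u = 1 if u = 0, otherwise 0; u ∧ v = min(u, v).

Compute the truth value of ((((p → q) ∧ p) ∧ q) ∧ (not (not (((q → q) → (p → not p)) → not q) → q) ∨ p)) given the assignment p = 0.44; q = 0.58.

0.44

(p → q): 0.44 ≤ 0.58, so result = 1
((p → q) ∧ p) = min(1, 0.44) = 0.44
(((p → q) ∧ p) ∧ q) = min(0.44, 0.58) = 0.44
(q → q): 0.58 ≤ 0.58, so result = 1
not p: Gödel ¬ of 0.44 = 0 (operand ≠ 0)
(p → not p): 0.44 > 0, so result = 0
((q → q) → (p → not p)): 1 > 0, so result = 0
not q: Gödel ¬ of 0.58 = 0 (operand ≠ 0)
(((q → q) → (p → not p)) → not q): 0 ≤ 0, so result = 1
not (((q → q) → (p → not p)) → not q): Gödel ¬ of 1 = 0 (operand ≠ 0)
(not (((q → q) → (p → not p)) → not q) → q): 0 ≤ 0.58, so result = 1
not (not (((q → q) → (p → not p)) → not q) → q): Gödel ¬ of 1 = 0 (operand ≠ 0)
(not (not (((q → q) → (p → not p)) → not q) → q) ∨ p) = max(0, 0.44) = 0.44
((((p → q) ∧ p) ∧ q) ∧ (not (not (((q → q) → (p → not p)) → not q) → q) ∨ p)) = min(0.44, 0.44) = 0.44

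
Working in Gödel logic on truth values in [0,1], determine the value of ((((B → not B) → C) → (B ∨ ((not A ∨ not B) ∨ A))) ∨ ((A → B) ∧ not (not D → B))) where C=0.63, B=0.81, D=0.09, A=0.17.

not B: Gödel ¬ of 0.81 = 0 (operand ≠ 0)
(B → not B): 0.81 > 0, so result = 0
((B → not B) → C): 0 ≤ 0.63, so result = 1
not A: Gödel ¬ of 0.17 = 0 (operand ≠ 0)
not B: Gödel ¬ of 0.81 = 0 (operand ≠ 0)
(not A ∨ not B) = max(0, 0) = 0
((not A ∨ not B) ∨ A) = max(0, 0.17) = 0.17
(B ∨ ((not A ∨ not B) ∨ A)) = max(0.81, 0.17) = 0.81
(((B → not B) → C) → (B ∨ ((not A ∨ not B) ∨ A))): 1 > 0.81, so result = 0.81
(A → B): 0.17 ≤ 0.81, so result = 1
not D: Gödel ¬ of 0.09 = 0 (operand ≠ 0)
(not D → B): 0 ≤ 0.81, so result = 1
not (not D → B): Gödel ¬ of 1 = 0 (operand ≠ 0)
((A → B) ∧ not (not D → B)) = min(1, 0) = 0
((((B → not B) → C) → (B ∨ ((not A ∨ not B) ∨ A))) ∨ ((A → B) ∧ not (not D → B))) = max(0.81, 0) = 0.81

0.81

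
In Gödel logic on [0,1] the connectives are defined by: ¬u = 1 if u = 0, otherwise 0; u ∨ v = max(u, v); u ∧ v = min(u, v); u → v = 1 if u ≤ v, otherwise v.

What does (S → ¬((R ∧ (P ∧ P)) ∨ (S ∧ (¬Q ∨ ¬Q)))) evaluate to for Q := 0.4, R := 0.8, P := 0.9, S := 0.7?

(P ∧ P) = min(0.9, 0.9) = 0.9
(R ∧ (P ∧ P)) = min(0.8, 0.9) = 0.8
¬Q: Gödel ¬ of 0.4 = 0 (operand ≠ 0)
¬Q: Gödel ¬ of 0.4 = 0 (operand ≠ 0)
(¬Q ∨ ¬Q) = max(0, 0) = 0
(S ∧ (¬Q ∨ ¬Q)) = min(0.7, 0) = 0
((R ∧ (P ∧ P)) ∨ (S ∧ (¬Q ∨ ¬Q))) = max(0.8, 0) = 0.8
¬((R ∧ (P ∧ P)) ∨ (S ∧ (¬Q ∨ ¬Q))): Gödel ¬ of 0.8 = 0 (operand ≠ 0)
(S → ¬((R ∧ (P ∧ P)) ∨ (S ∧ (¬Q ∨ ¬Q)))): 0.7 > 0, so result = 0

0.00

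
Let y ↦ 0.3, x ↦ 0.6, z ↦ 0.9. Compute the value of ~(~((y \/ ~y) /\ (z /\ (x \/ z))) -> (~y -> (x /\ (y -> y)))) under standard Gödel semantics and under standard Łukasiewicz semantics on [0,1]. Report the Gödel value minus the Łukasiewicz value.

0.00

Gödel evaluation:
  ~y: Gödel ¬ of 0.3 = 0 (operand ≠ 0)
  (y \/ ~y) = max(0.3, 0) = 0.3
  (x \/ z) = max(0.6, 0.9) = 0.9
  (z /\ (x \/ z)) = min(0.9, 0.9) = 0.9
  ((y \/ ~y) /\ (z /\ (x \/ z))) = min(0.3, 0.9) = 0.3
  ~((y \/ ~y) /\ (z /\ (x \/ z))): Gödel ¬ of 0.3 = 0 (operand ≠ 0)
  ~y: Gödel ¬ of 0.3 = 0 (operand ≠ 0)
  (y -> y): 0.3 ≤ 0.3, so result = 1
  (x /\ (y -> y)) = min(0.6, 1) = 0.6
  (~y -> (x /\ (y -> y))): 0 ≤ 0.6, so result = 1
  (~((y \/ ~y) /\ (z /\ (x \/ z))) -> (~y -> (x /\ (y -> y)))): 0 ≤ 1, so result = 1
  ~(~((y \/ ~y) /\ (z /\ (x \/ z))) -> (~y -> (x /\ (y -> y)))): Gödel ¬ of 1 = 0 (operand ≠ 0)
  Gödel value = 0
Łukasiewicz evaluation:
  ~y: Łukasiewicz ¬ gives 1 − 0.3 = 0.7
  (y \/ ~y) = max(0.3, 0.7) = 0.7
  (x \/ z) = max(0.6, 0.9) = 0.9
  (z /\ (x \/ z)) = min(0.9, 0.9) = 0.9
  ((y \/ ~y) /\ (z /\ (x \/ z))) = min(0.7, 0.9) = 0.7
  ~((y \/ ~y) /\ (z /\ (x \/ z))): Łukasiewicz ¬ gives 1 − 0.7 = 0.3
  ~y: Łukasiewicz ¬ gives 1 − 0.3 = 0.7
  (y -> y): min(1, 1 − 0.3 + 0.3) = 1
  (x /\ (y -> y)) = min(0.6, 1) = 0.6
  (~y -> (x /\ (y -> y))): min(1, 1 − 0.7 + 0.6) = 0.9
  (~((y \/ ~y) /\ (z /\ (x \/ z))) -> (~y -> (x /\ (y -> y)))): min(1, 1 − 0.3 + 0.9) = 1
  ~(~((y \/ ~y) /\ (z /\ (x \/ z))) -> (~y -> (x /\ (y -> y)))): Łukasiewicz ¬ gives 1 − 1 = 0
  Łukasiewicz value = 0
Difference: 0 − 0 = 0.00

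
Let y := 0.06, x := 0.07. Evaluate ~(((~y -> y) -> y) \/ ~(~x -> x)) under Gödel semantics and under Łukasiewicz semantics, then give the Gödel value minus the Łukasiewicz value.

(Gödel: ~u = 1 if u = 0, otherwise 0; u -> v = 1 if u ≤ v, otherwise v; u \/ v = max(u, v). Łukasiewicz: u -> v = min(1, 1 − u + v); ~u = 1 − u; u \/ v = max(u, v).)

-0.06

Gödel evaluation:
  ~y: Gödel ¬ of 0.06 = 0 (operand ≠ 0)
  (~y -> y): 0 ≤ 0.06, so result = 1
  ((~y -> y) -> y): 1 > 0.06, so result = 0.06
  ~x: Gödel ¬ of 0.07 = 0 (operand ≠ 0)
  (~x -> x): 0 ≤ 0.07, so result = 1
  ~(~x -> x): Gödel ¬ of 1 = 0 (operand ≠ 0)
  (((~y -> y) -> y) \/ ~(~x -> x)) = max(0.06, 0) = 0.06
  ~(((~y -> y) -> y) \/ ~(~x -> x)): Gödel ¬ of 0.06 = 0 (operand ≠ 0)
  Gödel value = 0
Łukasiewicz evaluation:
  ~y: Łukasiewicz ¬ gives 1 − 0.06 = 0.94
  (~y -> y): min(1, 1 − 0.94 + 0.06) = 0.12
  ((~y -> y) -> y): min(1, 1 − 0.12 + 0.06) = 0.94
  ~x: Łukasiewicz ¬ gives 1 − 0.07 = 0.93
  (~x -> x): min(1, 1 − 0.93 + 0.07) = 0.14
  ~(~x -> x): Łukasiewicz ¬ gives 1 − 0.14 = 0.86
  (((~y -> y) -> y) \/ ~(~x -> x)) = max(0.94, 0.86) = 0.94
  ~(((~y -> y) -> y) \/ ~(~x -> x)): Łukasiewicz ¬ gives 1 − 0.94 = 0.06
  Łukasiewicz value = 0.06
Difference: 0 − 0.06 = -0.06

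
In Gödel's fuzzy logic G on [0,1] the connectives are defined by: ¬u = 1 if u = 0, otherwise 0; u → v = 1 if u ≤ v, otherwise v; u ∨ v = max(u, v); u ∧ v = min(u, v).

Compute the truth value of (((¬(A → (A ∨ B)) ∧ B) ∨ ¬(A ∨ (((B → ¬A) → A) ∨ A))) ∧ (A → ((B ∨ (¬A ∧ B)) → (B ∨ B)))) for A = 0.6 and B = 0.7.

(A ∨ B) = max(0.6, 0.7) = 0.7
(A → (A ∨ B)): 0.6 ≤ 0.7, so result = 1
¬(A → (A ∨ B)): Gödel ¬ of 1 = 0 (operand ≠ 0)
(¬(A → (A ∨ B)) ∧ B) = min(0, 0.7) = 0
¬A: Gödel ¬ of 0.6 = 0 (operand ≠ 0)
(B → ¬A): 0.7 > 0, so result = 0
((B → ¬A) → A): 0 ≤ 0.6, so result = 1
(((B → ¬A) → A) ∨ A) = max(1, 0.6) = 1
(A ∨ (((B → ¬A) → A) ∨ A)) = max(0.6, 1) = 1
¬(A ∨ (((B → ¬A) → A) ∨ A)): Gödel ¬ of 1 = 0 (operand ≠ 0)
((¬(A → (A ∨ B)) ∧ B) ∨ ¬(A ∨ (((B → ¬A) → A) ∨ A))) = max(0, 0) = 0
¬A: Gödel ¬ of 0.6 = 0 (operand ≠ 0)
(¬A ∧ B) = min(0, 0.7) = 0
(B ∨ (¬A ∧ B)) = max(0.7, 0) = 0.7
(B ∨ B) = max(0.7, 0.7) = 0.7
((B ∨ (¬A ∧ B)) → (B ∨ B)): 0.7 ≤ 0.7, so result = 1
(A → ((B ∨ (¬A ∧ B)) → (B ∨ B))): 0.6 ≤ 1, so result = 1
(((¬(A → (A ∨ B)) ∧ B) ∨ ¬(A ∨ (((B → ¬A) → A) ∨ A))) ∧ (A → ((B ∨ (¬A ∧ B)) → (B ∨ B)))) = min(0, 1) = 0

0.00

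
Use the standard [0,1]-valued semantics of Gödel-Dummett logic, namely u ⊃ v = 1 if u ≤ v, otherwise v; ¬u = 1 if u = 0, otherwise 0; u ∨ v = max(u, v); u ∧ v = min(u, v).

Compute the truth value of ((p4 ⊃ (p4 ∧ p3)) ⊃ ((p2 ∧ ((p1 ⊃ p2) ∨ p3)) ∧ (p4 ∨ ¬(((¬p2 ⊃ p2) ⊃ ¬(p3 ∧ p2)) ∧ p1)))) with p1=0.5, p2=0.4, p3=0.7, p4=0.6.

0.40

(p4 ∧ p3) = min(0.6, 0.7) = 0.6
(p4 ⊃ (p4 ∧ p3)): 0.6 ≤ 0.6, so result = 1
(p1 ⊃ p2): 0.5 > 0.4, so result = 0.4
((p1 ⊃ p2) ∨ p3) = max(0.4, 0.7) = 0.7
(p2 ∧ ((p1 ⊃ p2) ∨ p3)) = min(0.4, 0.7) = 0.4
¬p2: Gödel ¬ of 0.4 = 0 (operand ≠ 0)
(¬p2 ⊃ p2): 0 ≤ 0.4, so result = 1
(p3 ∧ p2) = min(0.7, 0.4) = 0.4
¬(p3 ∧ p2): Gödel ¬ of 0.4 = 0 (operand ≠ 0)
((¬p2 ⊃ p2) ⊃ ¬(p3 ∧ p2)): 1 > 0, so result = 0
(((¬p2 ⊃ p2) ⊃ ¬(p3 ∧ p2)) ∧ p1) = min(0, 0.5) = 0
¬(((¬p2 ⊃ p2) ⊃ ¬(p3 ∧ p2)) ∧ p1): Gödel ¬ of 0 = 1 (operand is 0)
(p4 ∨ ¬(((¬p2 ⊃ p2) ⊃ ¬(p3 ∧ p2)) ∧ p1)) = max(0.6, 1) = 1
((p2 ∧ ((p1 ⊃ p2) ∨ p3)) ∧ (p4 ∨ ¬(((¬p2 ⊃ p2) ⊃ ¬(p3 ∧ p2)) ∧ p1))) = min(0.4, 1) = 0.4
((p4 ⊃ (p4 ∧ p3)) ⊃ ((p2 ∧ ((p1 ⊃ p2) ∨ p3)) ∧ (p4 ∨ ¬(((¬p2 ⊃ p2) ⊃ ¬(p3 ∧ p2)) ∧ p1)))): 1 > 0.4, so result = 0.4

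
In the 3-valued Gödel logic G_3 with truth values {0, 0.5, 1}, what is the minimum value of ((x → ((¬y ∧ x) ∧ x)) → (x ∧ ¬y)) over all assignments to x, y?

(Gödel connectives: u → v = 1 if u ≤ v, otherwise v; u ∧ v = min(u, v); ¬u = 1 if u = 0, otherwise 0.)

The minimum is attained at x = 0, y = 0:
  ¬y: Gödel ¬ of 0 = 1 (operand is 0)
  (¬y ∧ x) = min(1, 0) = 0
  ((¬y ∧ x) ∧ x) = min(0, 0) = 0
  (x → ((¬y ∧ x) ∧ x)): 0 ≤ 0, so result = 1
  ¬y: Gödel ¬ of 0 = 1 (operand is 0)
  (x ∧ ¬y) = min(0, 1) = 0
  ((x → ((¬y ∧ x) ∧ x)) → (x ∧ ¬y)): 1 > 0, so result = 0
Checking all 9 assignments confirms none give a value below 0.00.

0.00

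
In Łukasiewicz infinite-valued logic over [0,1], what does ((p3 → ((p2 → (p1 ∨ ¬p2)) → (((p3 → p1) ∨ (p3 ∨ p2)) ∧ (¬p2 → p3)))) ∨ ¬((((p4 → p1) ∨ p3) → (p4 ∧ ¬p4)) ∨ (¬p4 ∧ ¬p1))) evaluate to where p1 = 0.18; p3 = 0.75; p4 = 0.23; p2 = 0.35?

1.00

¬p2: Łukasiewicz ¬ gives 1 − 0.35 = 0.65
(p1 ∨ ¬p2) = max(0.18, 0.65) = 0.65
(p2 → (p1 ∨ ¬p2)): min(1, 1 − 0.35 + 0.65) = 1
(p3 → p1): min(1, 1 − 0.75 + 0.18) = 0.43
(p3 ∨ p2) = max(0.75, 0.35) = 0.75
((p3 → p1) ∨ (p3 ∨ p2)) = max(0.43, 0.75) = 0.75
¬p2: Łukasiewicz ¬ gives 1 − 0.35 = 0.65
(¬p2 → p3): min(1, 1 − 0.65 + 0.75) = 1
(((p3 → p1) ∨ (p3 ∨ p2)) ∧ (¬p2 → p3)) = min(0.75, 1) = 0.75
((p2 → (p1 ∨ ¬p2)) → (((p3 → p1) ∨ (p3 ∨ p2)) ∧ (¬p2 → p3))): min(1, 1 − 1 + 0.75) = 0.75
(p3 → ((p2 → (p1 ∨ ¬p2)) → (((p3 → p1) ∨ (p3 ∨ p2)) ∧ (¬p2 → p3)))): min(1, 1 − 0.75 + 0.75) = 1
(p4 → p1): min(1, 1 − 0.23 + 0.18) = 0.95
((p4 → p1) ∨ p3) = max(0.95, 0.75) = 0.95
¬p4: Łukasiewicz ¬ gives 1 − 0.23 = 0.77
(p4 ∧ ¬p4) = min(0.23, 0.77) = 0.23
(((p4 → p1) ∨ p3) → (p4 ∧ ¬p4)): min(1, 1 − 0.95 + 0.23) = 0.28
¬p4: Łukasiewicz ¬ gives 1 − 0.23 = 0.77
¬p1: Łukasiewicz ¬ gives 1 − 0.18 = 0.82
(¬p4 ∧ ¬p1) = min(0.77, 0.82) = 0.77
((((p4 → p1) ∨ p3) → (p4 ∧ ¬p4)) ∨ (¬p4 ∧ ¬p1)) = max(0.28, 0.77) = 0.77
¬((((p4 → p1) ∨ p3) → (p4 ∧ ¬p4)) ∨ (¬p4 ∧ ¬p1)): Łukasiewicz ¬ gives 1 − 0.77 = 0.23
((p3 → ((p2 → (p1 ∨ ¬p2)) → (((p3 → p1) ∨ (p3 ∨ p2)) ∧ (¬p2 → p3)))) ∨ ¬((((p4 → p1) ∨ p3) → (p4 ∧ ¬p4)) ∨ (¬p4 ∧ ¬p1))) = max(1, 0.23) = 1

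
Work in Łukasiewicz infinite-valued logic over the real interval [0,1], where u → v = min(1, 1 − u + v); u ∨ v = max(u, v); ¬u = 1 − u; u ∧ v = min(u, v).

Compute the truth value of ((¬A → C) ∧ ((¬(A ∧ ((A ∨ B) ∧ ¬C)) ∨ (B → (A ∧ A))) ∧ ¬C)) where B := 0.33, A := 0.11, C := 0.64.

¬A: Łukasiewicz ¬ gives 1 − 0.11 = 0.89
(¬A → C): min(1, 1 − 0.89 + 0.64) = 0.75
(A ∨ B) = max(0.11, 0.33) = 0.33
¬C: Łukasiewicz ¬ gives 1 − 0.64 = 0.36
((A ∨ B) ∧ ¬C) = min(0.33, 0.36) = 0.33
(A ∧ ((A ∨ B) ∧ ¬C)) = min(0.11, 0.33) = 0.11
¬(A ∧ ((A ∨ B) ∧ ¬C)): Łukasiewicz ¬ gives 1 − 0.11 = 0.89
(A ∧ A) = min(0.11, 0.11) = 0.11
(B → (A ∧ A)): min(1, 1 − 0.33 + 0.11) = 0.78
(¬(A ∧ ((A ∨ B) ∧ ¬C)) ∨ (B → (A ∧ A))) = max(0.89, 0.78) = 0.89
¬C: Łukasiewicz ¬ gives 1 − 0.64 = 0.36
((¬(A ∧ ((A ∨ B) ∧ ¬C)) ∨ (B → (A ∧ A))) ∧ ¬C) = min(0.89, 0.36) = 0.36
((¬A → C) ∧ ((¬(A ∧ ((A ∨ B) ∧ ¬C)) ∨ (B → (A ∧ A))) ∧ ¬C)) = min(0.75, 0.36) = 0.36

0.36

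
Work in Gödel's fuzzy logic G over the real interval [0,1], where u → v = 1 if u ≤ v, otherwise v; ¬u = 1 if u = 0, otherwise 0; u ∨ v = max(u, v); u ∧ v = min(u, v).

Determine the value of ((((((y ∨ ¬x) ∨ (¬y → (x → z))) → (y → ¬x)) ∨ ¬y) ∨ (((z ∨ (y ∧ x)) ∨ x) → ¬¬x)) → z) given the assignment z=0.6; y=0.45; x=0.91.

¬x: Gödel ¬ of 0.91 = 0 (operand ≠ 0)
(y ∨ ¬x) = max(0.45, 0) = 0.45
¬y: Gödel ¬ of 0.45 = 0 (operand ≠ 0)
(x → z): 0.91 > 0.6, so result = 0.6
(¬y → (x → z)): 0 ≤ 0.6, so result = 1
((y ∨ ¬x) ∨ (¬y → (x → z))) = max(0.45, 1) = 1
¬x: Gödel ¬ of 0.91 = 0 (operand ≠ 0)
(y → ¬x): 0.45 > 0, so result = 0
(((y ∨ ¬x) ∨ (¬y → (x → z))) → (y → ¬x)): 1 > 0, so result = 0
¬y: Gödel ¬ of 0.45 = 0 (operand ≠ 0)
((((y ∨ ¬x) ∨ (¬y → (x → z))) → (y → ¬x)) ∨ ¬y) = max(0, 0) = 0
(y ∧ x) = min(0.45, 0.91) = 0.45
(z ∨ (y ∧ x)) = max(0.6, 0.45) = 0.6
((z ∨ (y ∧ x)) ∨ x) = max(0.6, 0.91) = 0.91
¬x: Gödel ¬ of 0.91 = 0 (operand ≠ 0)
¬¬x: Gödel ¬ of 0 = 1 (operand is 0)
(((z ∨ (y ∧ x)) ∨ x) → ¬¬x): 0.91 ≤ 1, so result = 1
(((((y ∨ ¬x) ∨ (¬y → (x → z))) → (y → ¬x)) ∨ ¬y) ∨ (((z ∨ (y ∧ x)) ∨ x) → ¬¬x)) = max(0, 1) = 1
((((((y ∨ ¬x) ∨ (¬y → (x → z))) → (y → ¬x)) ∨ ¬y) ∨ (((z ∨ (y ∧ x)) ∨ x) → ¬¬x)) → z): 1 > 0.6, so result = 0.6

0.60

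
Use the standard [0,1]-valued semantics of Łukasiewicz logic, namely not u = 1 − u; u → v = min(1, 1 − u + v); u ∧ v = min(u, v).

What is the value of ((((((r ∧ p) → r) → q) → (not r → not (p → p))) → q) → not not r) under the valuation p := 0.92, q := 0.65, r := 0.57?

0.84

(r ∧ p) = min(0.57, 0.92) = 0.57
((r ∧ p) → r): min(1, 1 − 0.57 + 0.57) = 1
(((r ∧ p) → r) → q): min(1, 1 − 1 + 0.65) = 0.65
not r: Łukasiewicz ¬ gives 1 − 0.57 = 0.43
(p → p): min(1, 1 − 0.92 + 0.92) = 1
not (p → p): Łukasiewicz ¬ gives 1 − 1 = 0
(not r → not (p → p)): min(1, 1 − 0.43 + 0) = 0.57
((((r ∧ p) → r) → q) → (not r → not (p → p))): min(1, 1 − 0.65 + 0.57) = 0.92
(((((r ∧ p) → r) → q) → (not r → not (p → p))) → q): min(1, 1 − 0.92 + 0.65) = 0.73
not r: Łukasiewicz ¬ gives 1 − 0.57 = 0.43
not not r: Łukasiewicz ¬ gives 1 − 0.43 = 0.57
((((((r ∧ p) → r) → q) → (not r → not (p → p))) → q) → not not r): min(1, 1 − 0.73 + 0.57) = 0.84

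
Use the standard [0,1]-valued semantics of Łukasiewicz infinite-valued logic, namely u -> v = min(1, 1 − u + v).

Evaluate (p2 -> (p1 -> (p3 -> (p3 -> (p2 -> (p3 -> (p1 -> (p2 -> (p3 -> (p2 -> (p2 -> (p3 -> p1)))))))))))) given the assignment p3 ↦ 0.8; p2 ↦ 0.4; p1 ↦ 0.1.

(p3 -> p1): min(1, 1 − 0.8 + 0.1) = 0.3
(p2 -> (p3 -> p1)): min(1, 1 − 0.4 + 0.3) = 0.9
(p2 -> (p2 -> (p3 -> p1))): min(1, 1 − 0.4 + 0.9) = 1
(p3 -> (p2 -> (p2 -> (p3 -> p1)))): min(1, 1 − 0.8 + 1) = 1
(p2 -> (p3 -> (p2 -> (p2 -> (p3 -> p1))))): min(1, 1 − 0.4 + 1) = 1
(p1 -> (p2 -> (p3 -> (p2 -> (p2 -> (p3 -> p1)))))): min(1, 1 − 0.1 + 1) = 1
(p3 -> (p1 -> (p2 -> (p3 -> (p2 -> (p2 -> (p3 -> p1))))))): min(1, 1 − 0.8 + 1) = 1
(p2 -> (p3 -> (p1 -> (p2 -> (p3 -> (p2 -> (p2 -> (p3 -> p1)))))))): min(1, 1 − 0.4 + 1) = 1
(p3 -> (p2 -> (p3 -> (p1 -> (p2 -> (p3 -> (p2 -> (p2 -> (p3 -> p1))))))))): min(1, 1 − 0.8 + 1) = 1
(p3 -> (p3 -> (p2 -> (p3 -> (p1 -> (p2 -> (p3 -> (p2 -> (p2 -> (p3 -> p1)))))))))): min(1, 1 − 0.8 + 1) = 1
(p1 -> (p3 -> (p3 -> (p2 -> (p3 -> (p1 -> (p2 -> (p3 -> (p2 -> (p2 -> (p3 -> p1))))))))))): min(1, 1 − 0.1 + 1) = 1
(p2 -> (p1 -> (p3 -> (p3 -> (p2 -> (p3 -> (p1 -> (p2 -> (p3 -> (p2 -> (p2 -> (p3 -> p1)))))))))))): min(1, 1 − 0.4 + 1) = 1

1.00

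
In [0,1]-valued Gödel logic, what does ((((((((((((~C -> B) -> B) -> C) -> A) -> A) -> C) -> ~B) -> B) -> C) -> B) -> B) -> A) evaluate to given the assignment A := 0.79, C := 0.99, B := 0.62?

~C: Gödel ¬ of 0.99 = 0 (operand ≠ 0)
(~C -> B): 0 ≤ 0.62, so result = 1
((~C -> B) -> B): 1 > 0.62, so result = 0.62
(((~C -> B) -> B) -> C): 0.62 ≤ 0.99, so result = 1
((((~C -> B) -> B) -> C) -> A): 1 > 0.79, so result = 0.79
(((((~C -> B) -> B) -> C) -> A) -> A): 0.79 ≤ 0.79, so result = 1
((((((~C -> B) -> B) -> C) -> A) -> A) -> C): 1 > 0.99, so result = 0.99
~B: Gödel ¬ of 0.62 = 0 (operand ≠ 0)
(((((((~C -> B) -> B) -> C) -> A) -> A) -> C) -> ~B): 0.99 > 0, so result = 0
((((((((~C -> B) -> B) -> C) -> A) -> A) -> C) -> ~B) -> B): 0 ≤ 0.62, so result = 1
(((((((((~C -> B) -> B) -> C) -> A) -> A) -> C) -> ~B) -> B) -> C): 1 > 0.99, so result = 0.99
((((((((((~C -> B) -> B) -> C) -> A) -> A) -> C) -> ~B) -> B) -> C) -> B): 0.99 > 0.62, so result = 0.62
(((((((((((~C -> B) -> B) -> C) -> A) -> A) -> C) -> ~B) -> B) -> C) -> B) -> B): 0.62 ≤ 0.62, so result = 1
((((((((((((~C -> B) -> B) -> C) -> A) -> A) -> C) -> ~B) -> B) -> C) -> B) -> B) -> A): 1 > 0.79, so result = 0.79

0.79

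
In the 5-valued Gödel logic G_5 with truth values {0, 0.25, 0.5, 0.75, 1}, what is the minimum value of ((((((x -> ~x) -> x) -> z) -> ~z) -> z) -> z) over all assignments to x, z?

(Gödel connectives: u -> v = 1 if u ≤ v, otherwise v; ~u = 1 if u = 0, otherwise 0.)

0.25

The minimum is attained at x = 0, z = 0.25:
  ~x: Gödel ¬ of 0 = 1 (operand is 0)
  (x -> ~x): 0 ≤ 1, so result = 1
  ((x -> ~x) -> x): 1 > 0, so result = 0
  (((x -> ~x) -> x) -> z): 0 ≤ 0.25, so result = 1
  ~z: Gödel ¬ of 0.25 = 0 (operand ≠ 0)
  ((((x -> ~x) -> x) -> z) -> ~z): 1 > 0, so result = 0
  (((((x -> ~x) -> x) -> z) -> ~z) -> z): 0 ≤ 0.25, so result = 1
  ((((((x -> ~x) -> x) -> z) -> ~z) -> z) -> z): 1 > 0.25, so result = 0.25
Checking all 25 assignments confirms none give a value below 0.25.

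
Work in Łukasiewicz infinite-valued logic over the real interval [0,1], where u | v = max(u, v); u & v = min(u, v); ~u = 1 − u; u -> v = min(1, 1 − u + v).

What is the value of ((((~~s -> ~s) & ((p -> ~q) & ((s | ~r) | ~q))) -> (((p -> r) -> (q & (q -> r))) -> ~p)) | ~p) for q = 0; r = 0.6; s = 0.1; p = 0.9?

~s: Łukasiewicz ¬ gives 1 − 0.1 = 0.9
~~s: Łukasiewicz ¬ gives 1 − 0.9 = 0.1
~s: Łukasiewicz ¬ gives 1 − 0.1 = 0.9
(~~s -> ~s): min(1, 1 − 0.1 + 0.9) = 1
~q: Łukasiewicz ¬ gives 1 − 0 = 1
(p -> ~q): min(1, 1 − 0.9 + 1) = 1
~r: Łukasiewicz ¬ gives 1 − 0.6 = 0.4
(s | ~r) = max(0.1, 0.4) = 0.4
~q: Łukasiewicz ¬ gives 1 − 0 = 1
((s | ~r) | ~q) = max(0.4, 1) = 1
((p -> ~q) & ((s | ~r) | ~q)) = min(1, 1) = 1
((~~s -> ~s) & ((p -> ~q) & ((s | ~r) | ~q))) = min(1, 1) = 1
(p -> r): min(1, 1 − 0.9 + 0.6) = 0.7
(q -> r): min(1, 1 − 0 + 0.6) = 1
(q & (q -> r)) = min(0, 1) = 0
((p -> r) -> (q & (q -> r))): min(1, 1 − 0.7 + 0) = 0.3
~p: Łukasiewicz ¬ gives 1 − 0.9 = 0.1
(((p -> r) -> (q & (q -> r))) -> ~p): min(1, 1 − 0.3 + 0.1) = 0.8
(((~~s -> ~s) & ((p -> ~q) & ((s | ~r) | ~q))) -> (((p -> r) -> (q & (q -> r))) -> ~p)): min(1, 1 − 1 + 0.8) = 0.8
~p: Łukasiewicz ¬ gives 1 − 0.9 = 0.1
((((~~s -> ~s) & ((p -> ~q) & ((s | ~r) | ~q))) -> (((p -> r) -> (q & (q -> r))) -> ~p)) | ~p) = max(0.8, 0.1) = 0.8

0.80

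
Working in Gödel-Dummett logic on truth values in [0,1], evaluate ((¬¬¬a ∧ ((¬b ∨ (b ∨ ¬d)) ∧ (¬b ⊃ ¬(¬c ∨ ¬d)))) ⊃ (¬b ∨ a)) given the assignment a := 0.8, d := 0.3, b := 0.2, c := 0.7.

¬a: Gödel ¬ of 0.8 = 0 (operand ≠ 0)
¬¬a: Gödel ¬ of 0 = 1 (operand is 0)
¬¬¬a: Gödel ¬ of 1 = 0 (operand ≠ 0)
¬b: Gödel ¬ of 0.2 = 0 (operand ≠ 0)
¬d: Gödel ¬ of 0.3 = 0 (operand ≠ 0)
(b ∨ ¬d) = max(0.2, 0) = 0.2
(¬b ∨ (b ∨ ¬d)) = max(0, 0.2) = 0.2
¬b: Gödel ¬ of 0.2 = 0 (operand ≠ 0)
¬c: Gödel ¬ of 0.7 = 0 (operand ≠ 0)
¬d: Gödel ¬ of 0.3 = 0 (operand ≠ 0)
(¬c ∨ ¬d) = max(0, 0) = 0
¬(¬c ∨ ¬d): Gödel ¬ of 0 = 1 (operand is 0)
(¬b ⊃ ¬(¬c ∨ ¬d)): 0 ≤ 1, so result = 1
((¬b ∨ (b ∨ ¬d)) ∧ (¬b ⊃ ¬(¬c ∨ ¬d))) = min(0.2, 1) = 0.2
(¬¬¬a ∧ ((¬b ∨ (b ∨ ¬d)) ∧ (¬b ⊃ ¬(¬c ∨ ¬d)))) = min(0, 0.2) = 0
¬b: Gödel ¬ of 0.2 = 0 (operand ≠ 0)
(¬b ∨ a) = max(0, 0.8) = 0.8
((¬¬¬a ∧ ((¬b ∨ (b ∨ ¬d)) ∧ (¬b ⊃ ¬(¬c ∨ ¬d)))) ⊃ (¬b ∨ a)): 0 ≤ 0.8, so result = 1

1.00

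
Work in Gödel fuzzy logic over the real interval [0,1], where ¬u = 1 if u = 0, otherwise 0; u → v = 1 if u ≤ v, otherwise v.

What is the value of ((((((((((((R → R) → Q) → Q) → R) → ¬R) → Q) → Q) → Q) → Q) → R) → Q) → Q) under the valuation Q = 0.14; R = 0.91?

(R → R): 0.91 ≤ 0.91, so result = 1
((R → R) → Q): 1 > 0.14, so result = 0.14
(((R → R) → Q) → Q): 0.14 ≤ 0.14, so result = 1
((((R → R) → Q) → Q) → R): 1 > 0.91, so result = 0.91
¬R: Gödel ¬ of 0.91 = 0 (operand ≠ 0)
(((((R → R) → Q) → Q) → R) → ¬R): 0.91 > 0, so result = 0
((((((R → R) → Q) → Q) → R) → ¬R) → Q): 0 ≤ 0.14, so result = 1
(((((((R → R) → Q) → Q) → R) → ¬R) → Q) → Q): 1 > 0.14, so result = 0.14
((((((((R → R) → Q) → Q) → R) → ¬R) → Q) → Q) → Q): 0.14 ≤ 0.14, so result = 1
(((((((((R → R) → Q) → Q) → R) → ¬R) → Q) → Q) → Q) → Q): 1 > 0.14, so result = 0.14
((((((((((R → R) → Q) → Q) → R) → ¬R) → Q) → Q) → Q) → Q) → R): 0.14 ≤ 0.91, so result = 1
(((((((((((R → R) → Q) → Q) → R) → ¬R) → Q) → Q) → Q) → Q) → R) → Q): 1 > 0.14, so result = 0.14
((((((((((((R → R) → Q) → Q) → R) → ¬R) → Q) → Q) → Q) → Q) → R) → Q) → Q): 0.14 ≤ 0.14, so result = 1

1.00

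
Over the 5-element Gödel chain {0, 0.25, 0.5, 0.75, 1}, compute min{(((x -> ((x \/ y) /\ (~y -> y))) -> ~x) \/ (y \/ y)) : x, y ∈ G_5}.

0.25

The minimum is attained at x = 0.25, y = 0.25:
  (x \/ y) = max(0.25, 0.25) = 0.25
  ~y: Gödel ¬ of 0.25 = 0 (operand ≠ 0)
  (~y -> y): 0 ≤ 0.25, so result = 1
  ((x \/ y) /\ (~y -> y)) = min(0.25, 1) = 0.25
  (x -> ((x \/ y) /\ (~y -> y))): 0.25 ≤ 0.25, so result = 1
  ~x: Gödel ¬ of 0.25 = 0 (operand ≠ 0)
  ((x -> ((x \/ y) /\ (~y -> y))) -> ~x): 1 > 0, so result = 0
  (y \/ y) = max(0.25, 0.25) = 0.25
  (((x -> ((x \/ y) /\ (~y -> y))) -> ~x) \/ (y \/ y)) = max(0, 0.25) = 0.25
Checking all 25 assignments confirms none give a value below 0.25.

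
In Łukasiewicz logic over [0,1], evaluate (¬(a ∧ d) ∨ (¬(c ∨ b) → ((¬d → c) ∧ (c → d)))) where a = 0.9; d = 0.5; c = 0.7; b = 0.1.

1.00

(a ∧ d) = min(0.9, 0.5) = 0.5
¬(a ∧ d): Łukasiewicz ¬ gives 1 − 0.5 = 0.5
(c ∨ b) = max(0.7, 0.1) = 0.7
¬(c ∨ b): Łukasiewicz ¬ gives 1 − 0.7 = 0.3
¬d: Łukasiewicz ¬ gives 1 − 0.5 = 0.5
(¬d → c): min(1, 1 − 0.5 + 0.7) = 1
(c → d): min(1, 1 − 0.7 + 0.5) = 0.8
((¬d → c) ∧ (c → d)) = min(1, 0.8) = 0.8
(¬(c ∨ b) → ((¬d → c) ∧ (c → d))): min(1, 1 − 0.3 + 0.8) = 1
(¬(a ∧ d) ∨ (¬(c ∨ b) → ((¬d → c) ∧ (c → d)))) = max(0.5, 1) = 1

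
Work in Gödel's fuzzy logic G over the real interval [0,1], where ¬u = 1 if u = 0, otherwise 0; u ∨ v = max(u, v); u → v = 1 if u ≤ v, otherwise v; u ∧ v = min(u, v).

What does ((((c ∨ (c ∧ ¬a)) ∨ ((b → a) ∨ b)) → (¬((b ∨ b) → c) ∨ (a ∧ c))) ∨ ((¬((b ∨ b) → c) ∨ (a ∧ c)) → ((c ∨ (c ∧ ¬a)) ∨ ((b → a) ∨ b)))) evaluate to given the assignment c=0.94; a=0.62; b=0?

1.00

¬a: Gödel ¬ of 0.62 = 0 (operand ≠ 0)
(c ∧ ¬a) = min(0.94, 0) = 0
(c ∨ (c ∧ ¬a)) = max(0.94, 0) = 0.94
(b → a): 0 ≤ 0.62, so result = 1
((b → a) ∨ b) = max(1, 0) = 1
((c ∨ (c ∧ ¬a)) ∨ ((b → a) ∨ b)) = max(0.94, 1) = 1
(b ∨ b) = max(0, 0) = 0
((b ∨ b) → c): 0 ≤ 0.94, so result = 1
¬((b ∨ b) → c): Gödel ¬ of 1 = 0 (operand ≠ 0)
(a ∧ c) = min(0.62, 0.94) = 0.62
(¬((b ∨ b) → c) ∨ (a ∧ c)) = max(0, 0.62) = 0.62
(((c ∨ (c ∧ ¬a)) ∨ ((b → a) ∨ b)) → (¬((b ∨ b) → c) ∨ (a ∧ c))): 1 > 0.62, so result = 0.62
(b ∨ b) = max(0, 0) = 0
((b ∨ b) → c): 0 ≤ 0.94, so result = 1
¬((b ∨ b) → c): Gödel ¬ of 1 = 0 (operand ≠ 0)
(a ∧ c) = min(0.62, 0.94) = 0.62
(¬((b ∨ b) → c) ∨ (a ∧ c)) = max(0, 0.62) = 0.62
¬a: Gödel ¬ of 0.62 = 0 (operand ≠ 0)
(c ∧ ¬a) = min(0.94, 0) = 0
(c ∨ (c ∧ ¬a)) = max(0.94, 0) = 0.94
(b → a): 0 ≤ 0.62, so result = 1
((b → a) ∨ b) = max(1, 0) = 1
((c ∨ (c ∧ ¬a)) ∨ ((b → a) ∨ b)) = max(0.94, 1) = 1
((¬((b ∨ b) → c) ∨ (a ∧ c)) → ((c ∨ (c ∧ ¬a)) ∨ ((b → a) ∨ b))): 0.62 ≤ 1, so result = 1
((((c ∨ (c ∧ ¬a)) ∨ ((b → a) ∨ b)) → (¬((b ∨ b) → c) ∨ (a ∧ c))) ∨ ((¬((b ∨ b) → c) ∨ (a ∧ c)) → ((c ∨ (c ∧ ¬a)) ∨ ((b → a) ∨ b)))) = max(0.62, 1) = 1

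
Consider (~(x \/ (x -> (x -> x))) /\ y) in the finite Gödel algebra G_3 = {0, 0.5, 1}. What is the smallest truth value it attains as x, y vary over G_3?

The minimum is attained at x = 0, y = 0:
  (x -> x): 0 ≤ 0, so result = 1
  (x -> (x -> x)): 0 ≤ 1, so result = 1
  (x \/ (x -> (x -> x))) = max(0, 1) = 1
  ~(x \/ (x -> (x -> x))): Gödel ¬ of 1 = 0 (operand ≠ 0)
  (~(x \/ (x -> (x -> x))) /\ y) = min(0, 0) = 0
Checking all 9 assignments confirms none give a value below 0.00.

0.00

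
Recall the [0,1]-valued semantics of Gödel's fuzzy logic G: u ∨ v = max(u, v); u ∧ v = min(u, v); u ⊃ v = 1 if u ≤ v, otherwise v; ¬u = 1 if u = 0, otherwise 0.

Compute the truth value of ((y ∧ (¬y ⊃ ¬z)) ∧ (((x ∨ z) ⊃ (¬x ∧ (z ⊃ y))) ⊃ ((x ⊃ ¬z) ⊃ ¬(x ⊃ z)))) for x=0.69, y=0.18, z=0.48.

0.18

¬y: Gödel ¬ of 0.18 = 0 (operand ≠ 0)
¬z: Gödel ¬ of 0.48 = 0 (operand ≠ 0)
(¬y ⊃ ¬z): 0 ≤ 0, so result = 1
(y ∧ (¬y ⊃ ¬z)) = min(0.18, 1) = 0.18
(x ∨ z) = max(0.69, 0.48) = 0.69
¬x: Gödel ¬ of 0.69 = 0 (operand ≠ 0)
(z ⊃ y): 0.48 > 0.18, so result = 0.18
(¬x ∧ (z ⊃ y)) = min(0, 0.18) = 0
((x ∨ z) ⊃ (¬x ∧ (z ⊃ y))): 0.69 > 0, so result = 0
¬z: Gödel ¬ of 0.48 = 0 (operand ≠ 0)
(x ⊃ ¬z): 0.69 > 0, so result = 0
(x ⊃ z): 0.69 > 0.48, so result = 0.48
¬(x ⊃ z): Gödel ¬ of 0.48 = 0 (operand ≠ 0)
((x ⊃ ¬z) ⊃ ¬(x ⊃ z)): 0 ≤ 0, so result = 1
(((x ∨ z) ⊃ (¬x ∧ (z ⊃ y))) ⊃ ((x ⊃ ¬z) ⊃ ¬(x ⊃ z))): 0 ≤ 1, so result = 1
((y ∧ (¬y ⊃ ¬z)) ∧ (((x ∨ z) ⊃ (¬x ∧ (z ⊃ y))) ⊃ ((x ⊃ ¬z) ⊃ ¬(x ⊃ z)))) = min(0.18, 1) = 0.18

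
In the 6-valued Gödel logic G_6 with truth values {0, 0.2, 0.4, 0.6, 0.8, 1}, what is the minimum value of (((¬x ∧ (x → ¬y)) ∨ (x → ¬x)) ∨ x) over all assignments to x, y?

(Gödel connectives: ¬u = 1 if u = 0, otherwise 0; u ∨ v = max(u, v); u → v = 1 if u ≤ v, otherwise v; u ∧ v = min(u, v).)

The minimum is attained at x = 0.2, y = 0:
  ¬x: Gödel ¬ of 0.2 = 0 (operand ≠ 0)
  ¬y: Gödel ¬ of 0 = 1 (operand is 0)
  (x → ¬y): 0.2 ≤ 1, so result = 1
  (¬x ∧ (x → ¬y)) = min(0, 1) = 0
  ¬x: Gödel ¬ of 0.2 = 0 (operand ≠ 0)
  (x → ¬x): 0.2 > 0, so result = 0
  ((¬x ∧ (x → ¬y)) ∨ (x → ¬x)) = max(0, 0) = 0
  (((¬x ∧ (x → ¬y)) ∨ (x → ¬x)) ∨ x) = max(0, 0.2) = 0.2
Checking all 36 assignments confirms none give a value below 0.20.

0.20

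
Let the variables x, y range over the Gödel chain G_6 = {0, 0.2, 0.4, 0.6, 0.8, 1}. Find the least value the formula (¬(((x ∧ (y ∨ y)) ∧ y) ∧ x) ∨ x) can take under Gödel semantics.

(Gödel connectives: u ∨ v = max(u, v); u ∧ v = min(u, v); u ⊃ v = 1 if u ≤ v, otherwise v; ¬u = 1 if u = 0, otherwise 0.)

0.20

The minimum is attained at x = 0.2, y = 0.2:
  (y ∨ y) = max(0.2, 0.2) = 0.2
  (x ∧ (y ∨ y)) = min(0.2, 0.2) = 0.2
  ((x ∧ (y ∨ y)) ∧ y) = min(0.2, 0.2) = 0.2
  (((x ∧ (y ∨ y)) ∧ y) ∧ x) = min(0.2, 0.2) = 0.2
  ¬(((x ∧ (y ∨ y)) ∧ y) ∧ x): Gödel ¬ of 0.2 = 0 (operand ≠ 0)
  (¬(((x ∧ (y ∨ y)) ∧ y) ∧ x) ∨ x) = max(0, 0.2) = 0.2
Checking all 36 assignments confirms none give a value below 0.20.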